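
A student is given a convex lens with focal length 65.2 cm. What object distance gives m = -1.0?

m = −d_i/d_o ⇒ d_i = −m·d_o.
1/f = 1/d_o + 1/d_i = 1/d_o − 1/(m·d_o) = (1 − 1/m)/d_o, so d_o = f(1 − 1/m) = (65.20)(1 − 1/(-1.0)) = 130 cm.

130 cm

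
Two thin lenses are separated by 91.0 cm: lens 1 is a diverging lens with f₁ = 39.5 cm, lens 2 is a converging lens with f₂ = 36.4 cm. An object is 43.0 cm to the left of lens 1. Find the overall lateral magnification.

m = -0.232

f₁ = −39.5 cm (diverging).
Lens 1: 1/d_i1 = 1/(-39.5) − 1/(43.0) = -0.04857, so d_i1 = -20.59 cm; m₁ = −d_i1/d_o1 = +0.4788.
d_o2 = 91.0 − (-20.59) = 111.6 cm.
Lens 2: 1/d_i2 = 1/(36.4) − 1/(111.6) = 0.01851, so d_i2 = 54.02 cm; m₂ = −d_i2/d_o2 = -0.4840.
m = m₁·m₂ = (+0.4788)(-0.4840) = -0.232.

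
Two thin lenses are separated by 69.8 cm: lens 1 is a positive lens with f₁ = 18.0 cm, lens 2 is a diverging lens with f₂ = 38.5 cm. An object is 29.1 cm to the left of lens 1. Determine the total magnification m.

m = -1.02

Lens 1: 1/d_i1 = 1/(18.0) − 1/(29.1) = 0.02119, so d_i1 = 47.19 cm; m₁ = −d_i1/d_o1 = -1.622.
d_o2 = 69.8 − (47.19) = 22.61 cm.
f₂ = −38.5 cm (diverging).
Lens 2: 1/d_i2 = 1/(-38.5) − 1/(22.61) = -0.07020, so d_i2 = -14.24 cm; m₂ = −d_i2/d_o2 = +0.6300.
m = m₁·m₂ = (-1.622)(+0.6300) = -1.02.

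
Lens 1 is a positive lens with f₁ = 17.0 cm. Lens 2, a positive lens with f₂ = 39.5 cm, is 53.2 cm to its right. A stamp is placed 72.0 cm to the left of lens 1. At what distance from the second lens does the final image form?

143 cm

Lens 1: 1/d_i1 = 1/f₁ − 1/d_o1 = 1/(17.0) − 1/(72.0) = 0.04493, so d_i1 = 22.25 cm.
The intermediate image is 22.25 cm to the right of lens 1, which is 53.2 − (22.25) = 30.95 cm to the left of lens 2, so d_o2 = +30.95 cm.
Lens 2: 1/d_i2 = 1/f₂ − 1/d_o2 = 1/(39.5) − 1/(30.95) = -0.006994, so d_i2 = -143 cm.
The final image is virtual, 143 cm to the left of lens 2 (overall magnification ≈ -1.4).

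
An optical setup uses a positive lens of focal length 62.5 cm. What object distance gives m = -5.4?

74.1 cm

m = −d_i/d_o ⇒ d_i = −m·d_o.
1/f = 1/d_o + 1/d_i = 1/d_o − 1/(m·d_o) = (1 − 1/m)/d_o, so d_o = f(1 − 1/m) = (62.50)(1 − 1/(-5.4)) = 74.1 cm.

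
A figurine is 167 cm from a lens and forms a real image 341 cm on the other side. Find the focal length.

Real image ⇒ d_i = +341 cm.
1/f = 1/d_o + 1/d_i = 1/(167) + 1/(341) = 0.008921, so f = 112 cm.
Since f is positive, the lens is converging.

f = 112 cm (converging)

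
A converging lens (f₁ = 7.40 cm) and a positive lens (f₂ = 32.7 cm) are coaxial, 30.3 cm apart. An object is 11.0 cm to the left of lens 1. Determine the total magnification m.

m = -2.69

Lens 1: 1/d_i1 = 1/(7.40) − 1/(11.0) = 0.04423, so d_i1 = 22.61 cm; m₁ = −d_i1/d_o1 = -2.055.
d_o2 = 30.3 − (22.61) = 7.690 cm.
Lens 2: 1/d_i2 = 1/(32.7) − 1/(7.690) = -0.09946, so d_i2 = -10.05 cm; m₂ = −d_i2/d_o2 = +1.307.
m = m₁·m₂ = (-2.055)(+1.307) = -2.69.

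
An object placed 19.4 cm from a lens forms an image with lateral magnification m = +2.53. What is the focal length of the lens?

m = −d_i/d_o ⇒ d_i = −m·d_o = −(+2.53)·(19.4) = -49.08 cm.
1/f = 1/d_o + 1/d_i = 1/(19.4) + 1/(-49.08) = 0.03117, so f = 32.1 cm.
Since f is positive, the lens is converging.

f = 32.1 cm (converging)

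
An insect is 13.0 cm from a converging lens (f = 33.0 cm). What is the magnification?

1/d_i = 1/f − 1/d_o = 1/(33.00) − 1/(13.0) = -0.04662, so d_i = -21.45 cm.
m = −d_i/d_o = −(-21.45)/(13.0) = +1.65.
The image is virtual, upright and enlarged, on the same side as the object.

m = +1.65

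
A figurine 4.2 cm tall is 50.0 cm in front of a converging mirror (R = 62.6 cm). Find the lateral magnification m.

f = R/2 = 62.6/2 = 31.30 cm.
1/d_i = 1/f − 1/d_o = 1/(31.30) − 1/(50.0) = 0.01195, so d_i = 83.69 cm.
m = −d_i/d_o = −(83.69)/(50.0) = -1.67.
The image is real, inverted and enlarged, in front of the mirror.

m = -1.67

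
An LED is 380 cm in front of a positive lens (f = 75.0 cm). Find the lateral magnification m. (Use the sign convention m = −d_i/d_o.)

m = -0.246

1/d_i = 1/f − 1/d_o = 1/(75.00) − 1/(380) = 0.01070, so d_i = 93.44 cm.
m = −d_i/d_o = −(93.44)/(380) = -0.246.
The image is real, inverted and reduced, on the far side of the lens.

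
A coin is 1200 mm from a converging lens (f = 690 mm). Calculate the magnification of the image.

1/d_i = 1/f − 1/d_o = 1/(690.0) − 1/(1200) = 0.0006159, so d_i = 1624 mm.
m = −d_i/d_o = −(1624)/(1200) = -1.35.
The image is real, inverted and enlarged, on the far side of the lens.

m = -1.35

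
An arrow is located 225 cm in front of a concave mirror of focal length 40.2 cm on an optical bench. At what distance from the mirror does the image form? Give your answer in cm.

48.9 cm

Mirror equation: 1/v = 1/f − 1/u = 1/(40.20) − 1/(225) = 0.02488 − 0.004444 = 0.02043, so v = 48.9 cm.
The image is real, inverted and reduced, in front of the mirror.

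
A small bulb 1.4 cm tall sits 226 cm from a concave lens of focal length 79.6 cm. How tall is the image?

0.365 cm

For a concave lens, f = -79.6 cm.
1/d_i = 1/f − 1/d_o = 1/(-79.60) − 1/(226) = -0.01699, so d_i = -58.87 cm.
m = −d_i/d_o = +0.2605.
|h_i| = |m|·h_o = 0.2605 × 1.4 = 0.365 cm. The image is virtual, upright and reduced, on the same side as the object.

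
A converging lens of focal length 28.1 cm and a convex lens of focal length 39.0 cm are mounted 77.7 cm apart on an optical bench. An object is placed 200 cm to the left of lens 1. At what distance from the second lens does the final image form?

Lens 1: 1/d_i1 = 1/f₁ − 1/d_o1 = 1/(28.1) − 1/(200) = 0.03059, so d_i1 = 32.69 cm.
The intermediate image is 32.69 cm to the right of lens 1, which is 77.7 − (32.69) = 45.01 cm to the left of lens 2, so d_o2 = +45.01 cm.
Lens 2: 1/d_i2 = 1/f₂ − 1/d_o2 = 1/(39.0) − 1/(45.01) = 0.003424, so d_i2 = 292 cm.
The final image is real, 292 cm to the right of lens 2 (overall magnification ≈ 1.1).

292 cm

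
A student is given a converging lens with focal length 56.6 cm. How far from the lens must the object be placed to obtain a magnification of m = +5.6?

46.5 cm

m = −d_i/d_o ⇒ d_i = −m·d_o.
1/f = 1/d_o + 1/d_i = 1/d_o − 1/(m·d_o) = (1 − 1/m)/d_o, so d_o = f(1 − 1/m) = (56.60)(1 − 1/(+5.6)) = 46.5 cm.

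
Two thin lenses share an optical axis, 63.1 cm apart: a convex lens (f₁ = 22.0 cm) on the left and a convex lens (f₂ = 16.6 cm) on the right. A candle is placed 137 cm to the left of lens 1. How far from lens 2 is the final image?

Lens 1: 1/d_i1 = 1/f₁ − 1/d_o1 = 1/(22.0) − 1/(137) = 0.03816, so d_i1 = 26.21 cm.
The intermediate image is 26.21 cm to the right of lens 1, which is 63.1 − (26.21) = 36.89 cm to the left of lens 2, so d_o2 = +36.89 cm.
Lens 2: 1/d_i2 = 1/f₂ − 1/d_o2 = 1/(16.6) − 1/(36.89) = 0.03313, so d_i2 = 30.2 cm.
The final image is real, 30.2 cm to the right of lens 2 (overall magnification ≈ 0.16).

30.2 cm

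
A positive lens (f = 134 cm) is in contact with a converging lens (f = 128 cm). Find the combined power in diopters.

P₁ = 1/f₁ = 1/(1.34 m) = +0.7463 D; P₂ = 1/f₂ = 1/(1.28 m) = +0.7812 D.
For thin lenses in contact, P = P₁ + P₂ = (+0.7463) + (+0.7812) = +1.53 D.

P = +1.53 D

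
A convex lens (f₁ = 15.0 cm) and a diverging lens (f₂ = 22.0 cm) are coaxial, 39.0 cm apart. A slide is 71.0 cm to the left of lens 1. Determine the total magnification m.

Lens 1: 1/d_i1 = 1/(15.0) − 1/(71.0) = 0.05258, so d_i1 = 19.02 cm; m₁ = −d_i1/d_o1 = -0.2679.
d_o2 = 39.0 − (19.02) = 19.98 cm.
f₂ = −22.0 cm (diverging).
Lens 2: 1/d_i2 = 1/(-22.0) − 1/(19.98) = -0.09550, so d_i2 = -10.47 cm; m₂ = −d_i2/d_o2 = +0.5241.
m = m₁·m₂ = (-0.2679)(+0.5241) = -0.140.

m = -0.140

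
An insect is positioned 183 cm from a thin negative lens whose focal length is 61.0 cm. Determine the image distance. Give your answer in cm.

45.8 cm

For a negative lens, f = -61.0 cm.
Thin-lens equation: 1/s_i = 1/f − 1/s_o = 1/(-61.00) − 1/(183) = -0.01639 − 0.005464 = -0.02186, so s_i = -45.8 cm.
The image is virtual, upright and reduced, on the same side as the object.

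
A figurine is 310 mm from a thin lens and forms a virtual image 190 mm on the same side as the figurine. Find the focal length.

f = -491 mm (diverging)

Virtual image ⇒ d_i = −190 mm.
1/f = 1/d_o + 1/d_i = 1/(310) + 1/(-190) = -0.002037, so f = -491 mm.
Since f is negative, the thin lens is diverging.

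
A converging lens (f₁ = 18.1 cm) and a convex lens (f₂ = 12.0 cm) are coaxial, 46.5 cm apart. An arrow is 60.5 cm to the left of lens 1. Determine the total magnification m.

m = +0.591

Lens 1: 1/d_i1 = 1/(18.1) − 1/(60.5) = 0.03872, so d_i1 = 25.83 cm; m₁ = −d_i1/d_o1 = -0.4269.
d_o2 = 46.5 − (25.83) = 20.67 cm.
Lens 2: 1/d_i2 = 1/(12.0) − 1/(20.67) = 0.03495, so d_i2 = 28.61 cm; m₂ = −d_i2/d_o2 = -1.384.
m = m₁·m₂ = (-0.4269)(-1.384) = +0.591.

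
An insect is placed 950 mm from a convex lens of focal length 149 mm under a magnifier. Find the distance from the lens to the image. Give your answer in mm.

177 mm

Lens equation: 1/s_i = 1/f − 1/s_o = 1/(149.0) − 1/(950) = 0.006711 − 0.001053 = 0.005659, so s_i = 177 mm.
The image is real, inverted and reduced, on the far side of the lens.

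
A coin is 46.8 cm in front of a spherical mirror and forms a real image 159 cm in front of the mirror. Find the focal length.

f = 36.2 cm (concave)

Real image ⇒ d_i = +159 cm.
1/f = 1/d_o + 1/d_i = 1/(46.8) + 1/(159) = 0.02766, so f = 36.2 cm.
Since f is positive, the spherical mirror is concave.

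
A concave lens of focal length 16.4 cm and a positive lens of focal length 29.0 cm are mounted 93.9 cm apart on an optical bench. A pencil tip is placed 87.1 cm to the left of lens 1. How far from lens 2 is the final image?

39.7 cm

Lens 1 is diverging, so f₁ = −16.4 cm.
Lens 1: 1/d_i1 = 1/f₁ − 1/d_o1 = 1/(-16.4) − 1/(87.1) = -0.07246, so d_i1 = -13.80 cm.
The intermediate image is 13.80 cm to the left of lens 1 (virtual), which is 93.9 − (-13.80) = 107.7 cm to the left of lens 2, so d_o2 = +107.7 cm.
Lens 2: 1/d_i2 = 1/f₂ − 1/d_o2 = 1/(29.0) − 1/(107.7) = 0.02520, so d_i2 = 39.7 cm.
The final image is real, 39.7 cm to the right of lens 2 (overall magnification ≈ -0.058).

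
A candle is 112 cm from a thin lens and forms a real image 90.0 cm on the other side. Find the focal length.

f = 49.9 cm (converging)

Real image ⇒ d_i = +90.0 cm.
1/f = 1/d_o + 1/d_i = 1/(112) + 1/(90.0) = 0.02004, so f = 49.9 cm.
Since f is positive, the thin lens is converging.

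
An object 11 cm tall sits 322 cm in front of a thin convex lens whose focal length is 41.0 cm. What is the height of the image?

1.60 cm

1/d_i = 1/f − 1/d_o = 1/(41.00) − 1/(322) = 0.02128, so d_i = 46.98 cm.
m = −d_i/d_o = -0.1459.
|h_i| = |m|·h_o = 0.1459 × 11 = 1.60 cm. The image is real, inverted and reduced, on the far side of the lens.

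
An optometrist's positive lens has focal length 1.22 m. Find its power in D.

P = +0.820 D

P = 1/f = 1/(1.22 m) = +0.820 D.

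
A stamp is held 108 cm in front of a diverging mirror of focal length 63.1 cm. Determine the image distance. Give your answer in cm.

39.8 cm

For a diverging mirror, f = -63.1 cm.
Mirror equation: 1/q = 1/f − 1/p = 1/(-63.10) − 1/(108) = -0.01585 − 0.009259 = -0.02511, so q = -39.8 cm.
The image is virtual, upright and reduced, behind the mirror.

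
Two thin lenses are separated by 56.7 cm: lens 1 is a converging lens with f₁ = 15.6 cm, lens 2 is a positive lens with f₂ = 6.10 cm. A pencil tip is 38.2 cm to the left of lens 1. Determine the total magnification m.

m = +0.174

Lens 1: 1/d_i1 = 1/(15.6) − 1/(38.2) = 0.03792, so d_i1 = 26.37 cm; m₁ = −d_i1/d_o1 = -0.6903.
d_o2 = 56.7 − (26.37) = 30.33 cm.
Lens 2: 1/d_i2 = 1/(6.10) − 1/(30.33) = 0.1310, so d_i2 = 7.636 cm; m₂ = −d_i2/d_o2 = -0.2518.
m = m₁·m₂ = (-0.6903)(-0.2518) = +0.174.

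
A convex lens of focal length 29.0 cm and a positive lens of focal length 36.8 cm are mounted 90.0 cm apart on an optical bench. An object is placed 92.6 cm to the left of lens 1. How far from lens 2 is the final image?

Lens 1: 1/d_i1 = 1/f₁ − 1/d_o1 = 1/(29.0) − 1/(92.6) = 0.02368, so d_i1 = 42.22 cm.
The intermediate image is 42.22 cm to the right of lens 1, which is 90.0 − (42.22) = 47.78 cm to the left of lens 2, so d_o2 = +47.78 cm.
Lens 2: 1/d_i2 = 1/f₂ − 1/d_o2 = 1/(36.8) − 1/(47.78) = 0.006245, so d_i2 = 160 cm.
The final image is real, 160 cm to the right of lens 2 (overall magnification ≈ 1.5).

160 cm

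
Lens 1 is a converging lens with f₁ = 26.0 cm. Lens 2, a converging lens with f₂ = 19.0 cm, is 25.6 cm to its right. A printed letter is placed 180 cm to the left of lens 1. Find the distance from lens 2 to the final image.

3.83 cm

Lens 1: 1/d_i1 = 1/f₁ − 1/d_o1 = 1/(26.0) − 1/(180) = 0.03291, so d_i1 = 30.39 cm.
The intermediate image is 30.39 cm to the right of lens 1, which lies 4.790 cm to the right of lens 2 — a virtual object — so d_o2 = −4.790 cm.
Lens 2: 1/d_i2 = 1/f₂ − 1/d_o2 = 1/(19.0) − 1/(-4.790) = 0.2614, so d_i2 = 3.83 cm.
The final image is real, 3.83 cm to the right of lens 2 (overall magnification ≈ -0.13).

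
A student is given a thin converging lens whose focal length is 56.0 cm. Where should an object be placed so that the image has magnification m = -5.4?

m = −d_i/d_o ⇒ d_i = −m·d_o.
1/f = 1/d_o + 1/d_i = 1/d_o − 1/(m·d_o) = (1 − 1/m)/d_o, so d_o = f(1 − 1/m) = (56.00)(1 − 1/(-5.4)) = 66.4 cm.

66.4 cm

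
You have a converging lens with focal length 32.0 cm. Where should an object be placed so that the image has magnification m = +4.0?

m = −d_i/d_o ⇒ d_i = −m·d_o.
1/f = 1/d_o + 1/d_i = 1/d_o − 1/(m·d_o) = (1 − 1/m)/d_o, so d_o = f(1 − 1/m) = (32.00)(1 − 1/(+4.0)) = 24.0 cm.

24.0 cm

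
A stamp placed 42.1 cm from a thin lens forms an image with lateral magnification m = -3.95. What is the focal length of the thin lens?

m = −d_i/d_o ⇒ d_i = −m·d_o = −(-3.95)·(42.1) = 166.3 cm.
1/f = 1/d_o + 1/d_i = 1/(42.1) + 1/(166.3) = 0.02977, so f = 33.6 cm.
Since f is positive, the thin lens is converging.

f = 33.6 cm (converging)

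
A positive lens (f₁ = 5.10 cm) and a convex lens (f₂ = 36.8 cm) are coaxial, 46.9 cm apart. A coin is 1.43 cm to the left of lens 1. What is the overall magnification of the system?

Lens 1: 1/d_i1 = 1/(5.10) − 1/(1.43) = -0.5032, so d_i1 = -1.987 cm; m₁ = −d_i1/d_o1 = +1.390.
d_o2 = 46.9 − (-1.987) = 48.89 cm.
Lens 2: 1/d_i2 = 1/(36.8) − 1/(48.89) = 0.006720, so d_i2 = 148.8 cm; m₂ = −d_i2/d_o2 = -3.044.
m = m₁·m₂ = (+1.390)(-3.044) = -4.23.

m = -4.23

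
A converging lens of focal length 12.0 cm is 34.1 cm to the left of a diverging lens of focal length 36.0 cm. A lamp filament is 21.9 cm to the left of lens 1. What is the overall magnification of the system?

Lens 1: 1/d_i1 = 1/(12.0) − 1/(21.9) = 0.03767, so d_i1 = 26.55 cm; m₁ = −d_i1/d_o1 = -1.212.
d_o2 = 34.1 − (26.55) = 7.550 cm.
f₂ = −36.0 cm (diverging).
Lens 2: 1/d_i2 = 1/(-36.0) − 1/(7.550) = -0.1602, so d_i2 = -6.241 cm; m₂ = −d_i2/d_o2 = +0.8266.
m = m₁·m₂ = (-1.212)(+0.8266) = -1.00.

m = -1.00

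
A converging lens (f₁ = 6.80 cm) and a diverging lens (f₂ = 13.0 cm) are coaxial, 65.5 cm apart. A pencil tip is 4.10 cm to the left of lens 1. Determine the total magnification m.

Lens 1: 1/d_i1 = 1/(6.80) − 1/(4.10) = -0.09684, so d_i1 = -10.33 cm; m₁ = −d_i1/d_o1 = +2.520.
d_o2 = 65.5 − (-10.33) = 75.83 cm.
f₂ = −13.0 cm (diverging).
Lens 2: 1/d_i2 = 1/(-13.0) − 1/(75.83) = -0.09011, so d_i2 = -11.10 cm; m₂ = −d_i2/d_o2 = +0.1463.
m = m₁·m₂ = (+2.520)(+0.1463) = +0.369.

m = +0.369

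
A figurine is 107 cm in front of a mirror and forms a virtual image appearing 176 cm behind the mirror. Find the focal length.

Virtual image ⇒ d_i = −176 cm.
1/f = 1/d_o + 1/d_i = 1/(107) + 1/(-176) = 0.003664, so f = 273 cm.
Since f is positive, the mirror is concave.

f = 273 cm (concave)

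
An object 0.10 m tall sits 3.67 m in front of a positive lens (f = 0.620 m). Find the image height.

0.0203 m

1/d_i = 1/f − 1/d_o = 1/(0.6200) − 1/(3.67) = 1.340, so d_i = 0.7460 m.
m = −d_i/d_o = -0.2033.
|h_i| = |m|·h_o = 0.2033 × 0.10 = 0.0203 m. The image is real, inverted and reduced, on the far side of the lens.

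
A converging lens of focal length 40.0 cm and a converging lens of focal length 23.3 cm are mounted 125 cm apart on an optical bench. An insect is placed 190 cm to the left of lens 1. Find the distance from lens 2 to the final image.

Lens 1: 1/d_i1 = 1/f₁ − 1/d_o1 = 1/(40.0) − 1/(190) = 0.01974, so d_i1 = 50.67 cm.
The intermediate image is 50.67 cm to the right of lens 1, which is 125 − (50.67) = 74.33 cm to the left of lens 2, so d_o2 = +74.33 cm.
Lens 2: 1/d_i2 = 1/f₂ − 1/d_o2 = 1/(23.3) − 1/(74.33) = 0.02946, so d_i2 = 33.9 cm.
The final image is real, 33.9 cm to the right of lens 2 (overall magnification ≈ 0.12).

33.9 cm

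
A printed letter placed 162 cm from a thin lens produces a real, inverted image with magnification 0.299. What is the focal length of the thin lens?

m = −d_i/d_o ⇒ d_i = −m·d_o = −(-0.299)·(162) = 48.44 cm.
1/f = 1/d_o + 1/d_i = 1/(162) + 1/(48.44) = 0.02682, so f = 37.3 cm.
Since f is positive, the thin lens is converging.

f = 37.3 cm (converging)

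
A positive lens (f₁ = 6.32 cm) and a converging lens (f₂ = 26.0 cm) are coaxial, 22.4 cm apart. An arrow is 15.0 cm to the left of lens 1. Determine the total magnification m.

Lens 1: 1/d_i1 = 1/(6.32) − 1/(15.0) = 0.09156, so d_i1 = 10.92 cm; m₁ = −d_i1/d_o1 = -0.7280.
d_o2 = 22.4 − (10.92) = 11.48 cm.
Lens 2: 1/d_i2 = 1/(26.0) − 1/(11.48) = -0.04865, so d_i2 = -20.56 cm; m₂ = −d_i2/d_o2 = +1.791.
m = m₁·m₂ = (-0.7280)(+1.791) = -1.30.

m = -1.30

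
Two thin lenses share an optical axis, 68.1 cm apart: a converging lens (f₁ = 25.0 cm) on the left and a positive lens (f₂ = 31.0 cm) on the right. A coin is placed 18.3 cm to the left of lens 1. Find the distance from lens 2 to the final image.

Lens 1: 1/d_i1 = 1/f₁ − 1/d_o1 = 1/(25.0) − 1/(18.3) = -0.01464, so d_i1 = -68.28 cm.
The intermediate image is 68.28 cm to the left of lens 1 (virtual), which is 68.1 − (-68.28) = 136.4 cm to the left of lens 2, so d_o2 = +136.4 cm.
Lens 2: 1/d_i2 = 1/f₂ − 1/d_o2 = 1/(31.0) − 1/(136.4) = 0.02493, so d_i2 = 40.1 cm.
The final image is real, 40.1 cm to the right of lens 2 (overall magnification ≈ -1.1).

40.1 cm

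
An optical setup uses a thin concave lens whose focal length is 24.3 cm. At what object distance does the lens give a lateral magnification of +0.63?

14.3 cm

For a concave lens, f = -24.3 cm.
m = −d_i/d_o ⇒ d_i = −m·d_o.
1/f = 1/d_o + 1/d_i = 1/d_o − 1/(m·d_o) = (1 − 1/m)/d_o, so d_o = f(1 − 1/m) = (-24.30)(1 − 1/(+0.63)) = 14.3 cm.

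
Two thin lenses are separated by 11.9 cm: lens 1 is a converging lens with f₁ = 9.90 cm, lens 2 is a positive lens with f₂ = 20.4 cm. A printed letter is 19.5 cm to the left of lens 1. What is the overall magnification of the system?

m = -0.735

Lens 1: 1/d_i1 = 1/(9.90) − 1/(19.5) = 0.04973, so d_i1 = 20.11 cm; m₁ = −d_i1/d_o1 = -1.031.
d_o2 = 11.9 − (20.11) = -8.210 cm (virtual object).
Lens 2: 1/d_i2 = 1/(20.4) − 1/(-8.210) = 0.1708, so d_i2 = 5.854 cm; m₂ = −d_i2/d_o2 = +0.7130.
m = m₁·m₂ = (-1.031)(+0.7130) = -0.735.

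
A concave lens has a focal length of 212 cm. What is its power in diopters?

For a concave lens, f = −212 cm.
f = -212 cm = -2.12 m.
P = 1/f = 1/(-2.12 m) = -0.472 D.

P = -0.472 D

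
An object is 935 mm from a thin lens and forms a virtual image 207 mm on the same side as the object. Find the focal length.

Virtual image ⇒ d_i = −207 mm.
1/f = 1/d_o + 1/d_i = 1/(935) + 1/(-207) = -0.003761, so f = -266 mm.
Since f is negative, the thin lens is diverging.

f = -266 mm (diverging)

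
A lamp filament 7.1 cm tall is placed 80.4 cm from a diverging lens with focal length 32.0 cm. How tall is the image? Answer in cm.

2.02 cm

For a diverging lens, f = -32.0 cm.
1/d_i = 1/f − 1/d_o = 1/(-32.00) − 1/(80.4) = -0.04369, so d_i = -22.89 cm.
m = −d_i/d_o = +0.2847.
|h_i| = |m|·h_o = 0.2847 × 7.1 = 2.02 cm. The image is virtual, upright and reduced, on the same side as the object.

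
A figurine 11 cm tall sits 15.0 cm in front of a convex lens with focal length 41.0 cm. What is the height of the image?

17.3 cm

1/d_i = 1/f − 1/d_o = 1/(41.00) − 1/(15.0) = -0.04228, so d_i = -23.65 cm.
m = −d_i/d_o = +1.577.
|h_i| = |m|·h_o = 1.577 × 11 = 17.3 cm. The image is virtual, upright and enlarged, on the same side as the object.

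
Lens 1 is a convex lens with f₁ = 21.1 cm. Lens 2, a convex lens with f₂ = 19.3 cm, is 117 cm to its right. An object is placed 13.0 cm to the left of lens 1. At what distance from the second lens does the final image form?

22.1 cm

Lens 1: 1/d_i1 = 1/f₁ − 1/d_o1 = 1/(21.1) − 1/(13.0) = -0.02953, so d_i1 = -33.86 cm.
The intermediate image is 33.86 cm to the left of lens 1 (virtual), which is 117 − (-33.86) = 150.9 cm to the left of lens 2, so d_o2 = +150.9 cm.
Lens 2: 1/d_i2 = 1/f₂ − 1/d_o2 = 1/(19.3) − 1/(150.9) = 0.04519, so d_i2 = 22.1 cm.
The final image is real, 22.1 cm to the right of lens 2 (overall magnification ≈ -0.38).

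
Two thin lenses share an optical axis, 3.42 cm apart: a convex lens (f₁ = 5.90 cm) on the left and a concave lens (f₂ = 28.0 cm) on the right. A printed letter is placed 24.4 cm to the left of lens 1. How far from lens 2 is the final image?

5.17 cm

Lens 1: 1/d_i1 = 1/f₁ − 1/d_o1 = 1/(5.90) − 1/(24.4) = 0.1285, so d_i1 = 7.782 cm.
The intermediate image is 7.782 cm to the right of lens 1, which lies 4.362 cm to the right of lens 2 — a virtual object — so d_o2 = −4.362 cm.
Lens 2 is diverging, so f₂ = −28.0 cm.
Lens 2: 1/d_i2 = 1/f₂ − 1/d_o2 = 1/(-28.0) − 1/(-4.362) = 0.1935, so d_i2 = 5.17 cm.
The final image is real, 5.17 cm to the right of lens 2 (overall magnification ≈ -0.38).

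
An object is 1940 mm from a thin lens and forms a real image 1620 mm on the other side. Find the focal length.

f = 883 mm (converging)

Real image ⇒ d_i = +1620 mm.
1/f = 1/d_o + 1/d_i = 1/(1940) + 1/(1620) = 0.001133, so f = 883 mm.
Since f is positive, the thin lens is converging.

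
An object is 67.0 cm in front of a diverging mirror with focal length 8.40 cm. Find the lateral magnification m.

m = +0.111

For a diverging mirror, f = -8.40 cm.
1/d_i = 1/f − 1/d_o = 1/(-8.400) − 1/(67.0) = -0.1340, so d_i = -7.464 cm.
m = −d_i/d_o = −(-7.464)/(67.0) = +0.111.
The image is virtual, upright and reduced, behind the mirror.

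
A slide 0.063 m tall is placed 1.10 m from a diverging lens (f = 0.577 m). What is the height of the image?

0.0217 m

For a diverging lens, f = -0.577 m.
1/d_i = 1/f − 1/d_o = 1/(-0.5770) − 1/(1.10) = -2.642, so d_i = -0.3785 m.
m = −d_i/d_o = +0.3441.
|h_i| = |m|·h_o = 0.3441 × 0.063 = 0.0217 m. The image is virtual, upright and reduced, on the same side as the object.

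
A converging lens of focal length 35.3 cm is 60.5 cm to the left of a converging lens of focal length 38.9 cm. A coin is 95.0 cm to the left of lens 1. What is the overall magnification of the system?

m = -0.665

Lens 1: 1/d_i1 = 1/(35.3) − 1/(95.0) = 0.01780, so d_i1 = 56.17 cm; m₁ = −d_i1/d_o1 = -0.5913.
d_o2 = 60.5 − (56.17) = 4.330 cm.
Lens 2: 1/d_i2 = 1/(38.9) − 1/(4.330) = -0.2052, so d_i2 = -4.872 cm; m₂ = −d_i2/d_o2 = +1.125.
m = m₁·m₂ = (-0.5913)(+1.125) = -0.665.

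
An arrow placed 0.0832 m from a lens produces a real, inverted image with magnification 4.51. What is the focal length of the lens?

f = 0.0681 m (converging)

m = −d_i/d_o ⇒ d_i = −m·d_o = −(-4.51)·(0.0832) = 0.3752 m.
1/f = 1/d_o + 1/d_i = 1/(0.0832) + 1/(0.3752) = 14.68, so f = 0.0681 m.
Since f is positive, the lens is converging.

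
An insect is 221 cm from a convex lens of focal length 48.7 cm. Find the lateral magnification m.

1/d_i = 1/f − 1/d_o = 1/(48.70) − 1/(221) = 0.01601, so d_i = 62.46 cm.
m = −d_i/d_o = −(62.46)/(221) = -0.283.
The image is real, inverted and reduced, on the far side of the lens.

m = -0.283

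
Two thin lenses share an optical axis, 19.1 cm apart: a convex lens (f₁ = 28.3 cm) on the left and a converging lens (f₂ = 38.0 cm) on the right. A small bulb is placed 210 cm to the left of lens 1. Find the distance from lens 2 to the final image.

10.0 cm

Lens 1: 1/d_i1 = 1/f₁ − 1/d_o1 = 1/(28.3) − 1/(210) = 0.03057, so d_i1 = 32.71 cm.
The intermediate image is 32.71 cm to the right of lens 1, which lies 13.61 cm to the right of lens 2 — a virtual object — so d_o2 = −13.61 cm.
Lens 2: 1/d_i2 = 1/f₂ − 1/d_o2 = 1/(38.0) − 1/(-13.61) = 0.09979, so d_i2 = 10.0 cm.
The final image is real, 10.0 cm to the right of lens 2 (overall magnification ≈ -0.11).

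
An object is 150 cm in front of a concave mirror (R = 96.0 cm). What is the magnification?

f = R/2 = 96.0/2 = 48.00 cm.
1/d_i = 1/f − 1/d_o = 1/(48.00) − 1/(150) = 0.01417, so d_i = 70.59 cm.
m = −d_i/d_o = −(70.59)/(150) = -0.471.
The image is real, inverted and reduced, in front of the mirror.

m = -0.471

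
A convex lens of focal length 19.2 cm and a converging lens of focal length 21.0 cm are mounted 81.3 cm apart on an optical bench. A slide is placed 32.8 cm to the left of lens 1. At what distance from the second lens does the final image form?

52.5 cm

Lens 1: 1/d_i1 = 1/f₁ − 1/d_o1 = 1/(19.2) − 1/(32.8) = 0.02160, so d_i1 = 46.31 cm.
The intermediate image is 46.31 cm to the right of lens 1, which is 81.3 − (46.31) = 34.99 cm to the left of lens 2, so d_o2 = +34.99 cm.
Lens 2: 1/d_i2 = 1/f₂ − 1/d_o2 = 1/(21.0) − 1/(34.99) = 0.01904, so d_i2 = 52.5 cm.
The final image is real, 52.5 cm to the right of lens 2 (overall magnification ≈ 2.1).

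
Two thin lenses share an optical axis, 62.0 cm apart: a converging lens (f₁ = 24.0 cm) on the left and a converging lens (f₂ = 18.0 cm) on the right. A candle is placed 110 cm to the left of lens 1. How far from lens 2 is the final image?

Lens 1: 1/d_i1 = 1/f₁ − 1/d_o1 = 1/(24.0) − 1/(110) = 0.03258, so d_i1 = 30.70 cm.
The intermediate image is 30.70 cm to the right of lens 1, which is 62.0 − (30.70) = 31.30 cm to the left of lens 2, so d_o2 = +31.30 cm.
Lens 2: 1/d_i2 = 1/f₂ − 1/d_o2 = 1/(18.0) − 1/(31.30) = 0.02361, so d_i2 = 42.4 cm.
The final image is real, 42.4 cm to the right of lens 2 (overall magnification ≈ 0.38).

42.4 cm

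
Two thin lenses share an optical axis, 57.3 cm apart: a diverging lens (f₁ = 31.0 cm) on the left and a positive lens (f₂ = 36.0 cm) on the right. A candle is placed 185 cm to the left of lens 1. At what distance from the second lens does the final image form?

63.1 cm

Lens 1 is diverging, so f₁ = −31.0 cm.
Lens 1: 1/d_i1 = 1/f₁ − 1/d_o1 = 1/(-31.0) − 1/(185) = -0.03766, so d_i1 = -26.55 cm.
The intermediate image is 26.55 cm to the left of lens 1 (virtual), which is 57.3 − (-26.55) = 83.85 cm to the left of lens 2, so d_o2 = +83.85 cm.
Lens 2: 1/d_i2 = 1/f₂ − 1/d_o2 = 1/(36.0) − 1/(83.85) = 0.01585, so d_i2 = 63.1 cm.
The final image is real, 63.1 cm to the right of lens 2 (overall magnification ≈ -0.11).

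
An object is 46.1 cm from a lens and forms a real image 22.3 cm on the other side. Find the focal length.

Real image ⇒ d_i = +22.3 cm.
1/f = 1/d_o + 1/d_i = 1/(46.1) + 1/(22.3) = 0.06654, so f = 15.0 cm.
Since f is positive, the lens is converging.

f = 15.0 cm (converging)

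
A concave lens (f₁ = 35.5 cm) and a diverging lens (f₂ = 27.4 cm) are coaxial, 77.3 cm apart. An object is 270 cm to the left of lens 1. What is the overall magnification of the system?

m = +0.0234

f₁ = −35.5 cm (diverging).
Lens 1: 1/d_i1 = 1/(-35.5) − 1/(270) = -0.03187, so d_i1 = -31.37 cm; m₁ = −d_i1/d_o1 = +0.1162.
d_o2 = 77.3 − (-31.37) = 108.7 cm.
f₂ = −27.4 cm (diverging).
Lens 2: 1/d_i2 = 1/(-27.4) − 1/(108.7) = -0.04570, so d_i2 = -21.88 cm; m₂ = −d_i2/d_o2 = +0.2013.
m = m₁·m₂ = (+0.1162)(+0.2013) = +0.0234.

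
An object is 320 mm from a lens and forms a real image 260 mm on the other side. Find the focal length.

Real image ⇒ d_i = +260 mm.
1/f = 1/d_o + 1/d_i = 1/(320) + 1/(260) = 0.006971, so f = 143 mm.
Since f is positive, the lens is converging.

f = 143 mm (converging)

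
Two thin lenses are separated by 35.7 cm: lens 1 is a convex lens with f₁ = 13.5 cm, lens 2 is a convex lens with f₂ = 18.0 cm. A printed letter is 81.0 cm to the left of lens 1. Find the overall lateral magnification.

m = +2.40

Lens 1: 1/d_i1 = 1/(13.5) − 1/(81.0) = 0.06173, so d_i1 = 16.20 cm; m₁ = −d_i1/d_o1 = -0.2000.
d_o2 = 35.7 − (16.20) = 19.50 cm.
Lens 2: 1/d_i2 = 1/(18.0) − 1/(19.50) = 0.004274, so d_i2 = 234.0 cm; m₂ = −d_i2/d_o2 = -12.00.
m = m₁·m₂ = (-0.2000)(-12.00) = +2.40.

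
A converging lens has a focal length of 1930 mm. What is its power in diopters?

f = 193 cm = 1.93 m.
P = 1/f = 1/(1.93 m) = +0.518 D.

P = +0.518 D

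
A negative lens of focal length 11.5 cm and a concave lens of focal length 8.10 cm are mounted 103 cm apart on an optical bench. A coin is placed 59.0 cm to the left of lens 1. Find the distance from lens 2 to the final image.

7.56 cm

Lens 1 is diverging, so f₁ = −11.5 cm.
Lens 1: 1/d_i1 = 1/f₁ − 1/d_o1 = 1/(-11.5) − 1/(59.0) = -0.1039, so d_i1 = -9.624 cm.
The intermediate image is 9.624 cm to the left of lens 1 (virtual), which is 103 − (-9.624) = 112.6 cm to the left of lens 2, so d_o2 = +112.6 cm.
Lens 2 is diverging, so f₂ = −8.10 cm.
Lens 2: 1/d_i2 = 1/f₂ − 1/d_o2 = 1/(-8.10) − 1/(112.6) = -0.1323, so d_i2 = -7.56 cm.
The final image is virtual, 7.56 cm to the left of lens 2 (overall magnification ≈ 0.011).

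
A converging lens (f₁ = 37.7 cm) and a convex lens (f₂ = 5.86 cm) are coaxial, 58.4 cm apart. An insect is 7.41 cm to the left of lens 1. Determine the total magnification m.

Lens 1: 1/d_i1 = 1/(37.7) − 1/(7.41) = -0.1084, so d_i1 = -9.223 cm; m₁ = −d_i1/d_o1 = +1.245.
d_o2 = 58.4 − (-9.223) = 67.62 cm.
Lens 2: 1/d_i2 = 1/(5.86) − 1/(67.62) = 0.1559, so d_i2 = 6.416 cm; m₂ = −d_i2/d_o2 = -0.09488.
m = m₁·m₂ = (+1.245)(-0.09488) = -0.118.

m = -0.118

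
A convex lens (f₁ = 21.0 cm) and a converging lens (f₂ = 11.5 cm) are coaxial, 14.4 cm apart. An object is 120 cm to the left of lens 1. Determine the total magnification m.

m = -0.108

Lens 1: 1/d_i1 = 1/(21.0) − 1/(120) = 0.03929, so d_i1 = 25.45 cm; m₁ = −d_i1/d_o1 = -0.2121.
d_o2 = 14.4 − (25.45) = -11.05 cm (virtual object).
Lens 2: 1/d_i2 = 1/(11.5) − 1/(-11.05) = 0.1775, so d_i2 = 5.635 cm; m₂ = −d_i2/d_o2 = +0.5100.
m = m₁·m₂ = (-0.2121)(+0.5100) = -0.108.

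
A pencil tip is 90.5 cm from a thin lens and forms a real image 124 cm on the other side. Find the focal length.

f = 52.3 cm (converging)

Real image ⇒ d_i = +124 cm.
1/f = 1/d_o + 1/d_i = 1/(90.5) + 1/(124) = 0.01911, so f = 52.3 cm.
Since f is positive, the thin lens is converging.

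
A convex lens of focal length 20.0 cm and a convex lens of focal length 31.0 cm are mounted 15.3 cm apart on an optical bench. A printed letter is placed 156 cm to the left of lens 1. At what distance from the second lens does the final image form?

6.13 cm

Lens 1: 1/d_i1 = 1/f₁ − 1/d_o1 = 1/(20.0) − 1/(156) = 0.04359, so d_i1 = 22.94 cm.
The intermediate image is 22.94 cm to the right of lens 1, which lies 7.640 cm to the right of lens 2 — a virtual object — so d_o2 = −7.640 cm.
Lens 2: 1/d_i2 = 1/f₂ − 1/d_o2 = 1/(31.0) − 1/(-7.640) = 0.1631, so d_i2 = 6.13 cm.
The final image is real, 6.13 cm to the right of lens 2 (overall magnification ≈ -0.12).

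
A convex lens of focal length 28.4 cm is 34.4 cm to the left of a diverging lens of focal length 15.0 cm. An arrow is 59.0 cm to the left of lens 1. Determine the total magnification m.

m = +2.60

Lens 1: 1/d_i1 = 1/(28.4) − 1/(59.0) = 0.01826, so d_i1 = 54.76 cm; m₁ = −d_i1/d_o1 = -0.9281.
d_o2 = 34.4 − (54.76) = -20.36 cm (virtual object).
f₂ = −15.0 cm (diverging).
Lens 2: 1/d_i2 = 1/(-15.0) − 1/(-20.36) = -0.01755, so d_i2 = -56.98 cm; m₂ = −d_i2/d_o2 = -2.799.
m = m₁·m₂ = (-0.9281)(-2.799) = +2.60.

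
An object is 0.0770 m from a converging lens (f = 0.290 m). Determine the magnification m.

m = +1.36

1/d_i = 1/f − 1/d_o = 1/(0.2900) − 1/(0.0770) = -9.539, so d_i = -0.1048 m.
m = −d_i/d_o = −(-0.1048)/(0.0770) = +1.36.
The image is virtual, upright and enlarged, on the same side as the object.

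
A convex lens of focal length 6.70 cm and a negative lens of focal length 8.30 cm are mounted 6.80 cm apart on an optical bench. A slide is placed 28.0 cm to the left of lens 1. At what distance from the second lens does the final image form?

Lens 1: 1/d_i1 = 1/f₁ − 1/d_o1 = 1/(6.70) − 1/(28.0) = 0.1135, so d_i1 = 8.808 cm.
The intermediate image is 8.808 cm to the right of lens 1, which lies 2.008 cm to the right of lens 2 — a virtual object — so d_o2 = −2.008 cm.
Lens 2 is diverging, so f₂ = −8.30 cm.
Lens 2: 1/d_i2 = 1/f₂ − 1/d_o2 = 1/(-8.30) − 1/(-2.008) = 0.3775, so d_i2 = 2.65 cm.
The final image is real, 2.65 cm to the right of lens 2 (overall magnification ≈ -0.41).

2.65 cm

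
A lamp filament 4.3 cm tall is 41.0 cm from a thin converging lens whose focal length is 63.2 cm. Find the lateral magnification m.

1/d_i = 1/f − 1/d_o = 1/(63.20) − 1/(41.0) = -0.008567, so d_i = -116.7 cm.
m = −d_i/d_o = −(-116.7)/(41.0) = +2.85.
The image is virtual, upright and enlarged, on the same side as the object.

m = +2.85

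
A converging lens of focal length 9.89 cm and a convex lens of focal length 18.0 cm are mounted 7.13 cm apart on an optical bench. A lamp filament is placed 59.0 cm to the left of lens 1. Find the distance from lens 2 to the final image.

Lens 1: 1/d_i1 = 1/f₁ − 1/d_o1 = 1/(9.89) − 1/(59.0) = 0.08416, so d_i1 = 11.88 cm.
The intermediate image is 11.88 cm to the right of lens 1, which lies 4.750 cm to the right of lens 2 — a virtual object — so d_o2 = −4.750 cm.
Lens 2: 1/d_i2 = 1/f₂ − 1/d_o2 = 1/(18.0) − 1/(-4.750) = 0.2661, so d_i2 = 3.76 cm.
The final image is real, 3.76 cm to the right of lens 2 (overall magnification ≈ -0.16).

3.76 cm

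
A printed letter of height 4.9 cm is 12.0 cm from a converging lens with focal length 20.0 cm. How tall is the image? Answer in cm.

1/d_i = 1/f − 1/d_o = 1/(20.00) − 1/(12.0) = -0.03333, so d_i = -30.00 cm.
m = −d_i/d_o = +2.500.
|h_i| = |m|·h_o = 2.500 × 4.9 = 12.2 cm. The image is virtual, upright and enlarged, on the same side as the object.

12.2 cm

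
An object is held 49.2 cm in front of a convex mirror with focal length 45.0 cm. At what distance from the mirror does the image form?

23.5 cm

For a convex mirror, f = -45.0 cm.
Mirror equation: 1/v = 1/f − 1/u = 1/(-45.00) − 1/(49.2) = -0.02222 − 0.02033 = -0.04255, so v = -23.5 cm.
The image is virtual, upright and reduced, behind the mirror.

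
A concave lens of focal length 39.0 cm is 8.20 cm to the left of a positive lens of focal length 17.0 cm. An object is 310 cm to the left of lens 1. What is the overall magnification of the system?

m = -0.0735

f₁ = −39.0 cm (diverging).
Lens 1: 1/d_i1 = 1/(-39.0) − 1/(310) = -0.02887, so d_i1 = -34.64 cm; m₁ = −d_i1/d_o1 = +0.1117.
d_o2 = 8.20 − (-34.64) = 42.84 cm.
Lens 2: 1/d_i2 = 1/(17.0) − 1/(42.84) = 0.03548, so d_i2 = 28.18 cm; m₂ = −d_i2/d_o2 = -0.6579.
m = m₁·m₂ = (+0.1117)(-0.6579) = -0.0735.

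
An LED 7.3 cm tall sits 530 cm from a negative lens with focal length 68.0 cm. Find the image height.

0.830 cm

For a negative lens, f = -68.0 cm.
1/d_i = 1/f − 1/d_o = 1/(-68.00) − 1/(530) = -0.01659, so d_i = -60.27 cm.
m = −d_i/d_o = +0.1137.
|h_i| = |m|·h_o = 0.1137 × 7.3 = 0.830 cm. The image is virtual, upright and reduced, on the same side as the object.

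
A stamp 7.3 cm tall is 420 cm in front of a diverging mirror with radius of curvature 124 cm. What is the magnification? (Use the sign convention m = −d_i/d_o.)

f = R/2 = 124/2 = 62.00 cm; for a diverging mirror, f = -62.00 cm.
1/d_i = 1/f − 1/d_o = 1/(-62.00) − 1/(420) = -0.01851, so d_i = -54.02 cm.
m = −d_i/d_o = −(-54.02)/(420) = +0.129.
The image is virtual, upright and reduced, behind the mirror.

m = +0.129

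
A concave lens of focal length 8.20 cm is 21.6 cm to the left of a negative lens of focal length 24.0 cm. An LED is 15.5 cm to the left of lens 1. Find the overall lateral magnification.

m = +0.163

f₁ = −8.20 cm (diverging).
Lens 1: 1/d_i1 = 1/(-8.20) − 1/(15.5) = -0.1865, so d_i1 = -5.363 cm; m₁ = −d_i1/d_o1 = +0.3460.
d_o2 = 21.6 − (-5.363) = 26.96 cm.
f₂ = −24.0 cm (diverging).
Lens 2: 1/d_i2 = 1/(-24.0) − 1/(26.96) = -0.07876, so d_i2 = -12.70 cm; m₂ = −d_i2/d_o2 = +0.4710.
m = m₁·m₂ = (+0.3460)(+0.4710) = +0.163.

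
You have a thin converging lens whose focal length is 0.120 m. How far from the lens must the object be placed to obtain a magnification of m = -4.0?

m = −d_i/d_o ⇒ d_i = −m·d_o.
1/f = 1/d_o + 1/d_i = 1/d_o − 1/(m·d_o) = (1 − 1/m)/d_o, so d_o = f(1 − 1/m) = (0.1200)(1 − 1/(-4.0)) = 0.150 m.

0.150 m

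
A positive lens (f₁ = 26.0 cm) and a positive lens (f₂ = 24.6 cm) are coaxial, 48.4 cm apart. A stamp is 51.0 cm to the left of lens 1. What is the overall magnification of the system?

m = -0.875

Lens 1: 1/d_i1 = 1/(26.0) − 1/(51.0) = 0.01885, so d_i1 = 53.04 cm; m₁ = −d_i1/d_o1 = -1.040.
d_o2 = 48.4 − (53.04) = -4.640 cm (virtual object).
Lens 2: 1/d_i2 = 1/(24.6) − 1/(-4.640) = 0.2562, so d_i2 = 3.904 cm; m₂ = −d_i2/d_o2 = +0.8413.
m = m₁·m₂ = (-1.040)(+0.8413) = -0.875.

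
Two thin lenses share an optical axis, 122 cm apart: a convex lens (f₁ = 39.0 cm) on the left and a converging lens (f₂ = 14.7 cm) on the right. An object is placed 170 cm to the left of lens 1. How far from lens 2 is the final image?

18.5 cm

Lens 1: 1/d_i1 = 1/f₁ − 1/d_o1 = 1/(39.0) − 1/(170) = 0.01976, so d_i1 = 50.61 cm.
The intermediate image is 50.61 cm to the right of lens 1, which is 122 − (50.61) = 71.39 cm to the left of lens 2, so d_o2 = +71.39 cm.
Lens 2: 1/d_i2 = 1/f₂ − 1/d_o2 = 1/(14.7) − 1/(71.39) = 0.05402, so d_i2 = 18.5 cm.
The final image is real, 18.5 cm to the right of lens 2 (overall magnification ≈ 0.077).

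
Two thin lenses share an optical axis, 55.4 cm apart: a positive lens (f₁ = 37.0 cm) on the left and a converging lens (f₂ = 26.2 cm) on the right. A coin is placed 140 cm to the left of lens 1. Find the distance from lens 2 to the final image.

6.35 cm

Lens 1: 1/d_i1 = 1/f₁ − 1/d_o1 = 1/(37.0) − 1/(140) = 0.01988, so d_i1 = 50.29 cm.
The intermediate image is 50.29 cm to the right of lens 1, which is 55.4 − (50.29) = 5.110 cm to the left of lens 2, so d_o2 = +5.110 cm.
Lens 2: 1/d_i2 = 1/f₂ − 1/d_o2 = 1/(26.2) − 1/(5.110) = -0.1575, so d_i2 = -6.35 cm.
The final image is virtual, 6.35 cm to the left of lens 2 (overall magnification ≈ -0.45).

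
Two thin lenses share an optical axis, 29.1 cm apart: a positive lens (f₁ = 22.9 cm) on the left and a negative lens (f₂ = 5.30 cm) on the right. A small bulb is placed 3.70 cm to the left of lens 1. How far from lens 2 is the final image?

4.58 cm

Lens 1: 1/d_i1 = 1/f₁ − 1/d_o1 = 1/(22.9) − 1/(3.70) = -0.2266, so d_i1 = -4.413 cm.
The intermediate image is 4.413 cm to the left of lens 1 (virtual), which is 29.1 − (-4.413) = 33.51 cm to the left of lens 2, so d_o2 = +33.51 cm.
Lens 2 is diverging, so f₂ = −5.30 cm.
Lens 2: 1/d_i2 = 1/f₂ − 1/d_o2 = 1/(-5.30) − 1/(33.51) = -0.2185, so d_i2 = -4.58 cm.
The final image is virtual, 4.58 cm to the left of lens 2 (overall magnification ≈ 0.16).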